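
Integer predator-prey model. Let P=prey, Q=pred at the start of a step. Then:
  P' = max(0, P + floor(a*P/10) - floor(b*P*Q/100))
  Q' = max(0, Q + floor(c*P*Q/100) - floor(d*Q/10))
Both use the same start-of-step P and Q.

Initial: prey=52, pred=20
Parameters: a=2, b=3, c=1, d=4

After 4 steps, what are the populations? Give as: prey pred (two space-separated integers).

Answer: 8 10

Derivation:
Step 1: prey: 52+10-31=31; pred: 20+10-8=22
Step 2: prey: 31+6-20=17; pred: 22+6-8=20
Step 3: prey: 17+3-10=10; pred: 20+3-8=15
Step 4: prey: 10+2-4=8; pred: 15+1-6=10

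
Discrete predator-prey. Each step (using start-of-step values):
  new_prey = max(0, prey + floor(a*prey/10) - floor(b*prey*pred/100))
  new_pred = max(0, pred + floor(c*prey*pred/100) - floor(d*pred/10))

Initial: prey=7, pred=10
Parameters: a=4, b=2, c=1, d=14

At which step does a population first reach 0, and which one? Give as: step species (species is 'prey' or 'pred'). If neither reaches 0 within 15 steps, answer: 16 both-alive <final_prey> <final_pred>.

Step 1: prey: 7+2-1=8; pred: 10+0-14=0
First extinction: pred at step 1

Answer: 1 pred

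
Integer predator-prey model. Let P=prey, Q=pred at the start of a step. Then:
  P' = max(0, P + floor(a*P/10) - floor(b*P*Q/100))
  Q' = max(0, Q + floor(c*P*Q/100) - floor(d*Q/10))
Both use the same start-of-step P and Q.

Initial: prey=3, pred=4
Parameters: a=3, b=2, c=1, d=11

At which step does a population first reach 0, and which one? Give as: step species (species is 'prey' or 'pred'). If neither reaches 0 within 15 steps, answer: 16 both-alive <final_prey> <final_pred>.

Answer: 1 pred

Derivation:
Step 1: prey: 3+0-0=3; pred: 4+0-4=0
First extinction: pred at step 1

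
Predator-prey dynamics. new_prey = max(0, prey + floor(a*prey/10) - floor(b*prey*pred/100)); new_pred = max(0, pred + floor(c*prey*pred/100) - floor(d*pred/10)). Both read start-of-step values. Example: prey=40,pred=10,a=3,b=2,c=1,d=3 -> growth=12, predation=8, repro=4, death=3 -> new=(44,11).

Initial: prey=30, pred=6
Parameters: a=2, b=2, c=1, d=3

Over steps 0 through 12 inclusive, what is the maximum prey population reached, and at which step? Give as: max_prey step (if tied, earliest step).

Step 1: prey: 30+6-3=33; pred: 6+1-1=6
Step 2: prey: 33+6-3=36; pred: 6+1-1=6
Step 3: prey: 36+7-4=39; pred: 6+2-1=7
Step 4: prey: 39+7-5=41; pred: 7+2-2=7
Step 5: prey: 41+8-5=44; pred: 7+2-2=7
Step 6: prey: 44+8-6=46; pred: 7+3-2=8
Step 7: prey: 46+9-7=48; pred: 8+3-2=9
Step 8: prey: 48+9-8=49; pred: 9+4-2=11
Step 9: prey: 49+9-10=48; pred: 11+5-3=13
Step 10: prey: 48+9-12=45; pred: 13+6-3=16
Step 11: prey: 45+9-14=40; pred: 16+7-4=19
Step 12: prey: 40+8-15=33; pred: 19+7-5=21
Max prey = 49 at step 8

Answer: 49 8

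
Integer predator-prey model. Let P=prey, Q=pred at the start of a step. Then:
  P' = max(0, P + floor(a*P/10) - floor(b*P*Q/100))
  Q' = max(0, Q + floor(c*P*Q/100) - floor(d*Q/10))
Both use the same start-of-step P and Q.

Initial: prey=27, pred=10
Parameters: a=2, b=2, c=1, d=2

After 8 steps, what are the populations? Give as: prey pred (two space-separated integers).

Step 1: prey: 27+5-5=27; pred: 10+2-2=10
Step 2: prey: 27+5-5=27; pred: 10+2-2=10
Step 3: prey: 27+5-5=27; pred: 10+2-2=10
Step 4: prey: 27+5-5=27; pred: 10+2-2=10
Step 5: prey: 27+5-5=27; pred: 10+2-2=10
Step 6: prey: 27+5-5=27; pred: 10+2-2=10
Step 7: prey: 27+5-5=27; pred: 10+2-2=10
Step 8: prey: 27+5-5=27; pred: 10+2-2=10

Answer: 27 10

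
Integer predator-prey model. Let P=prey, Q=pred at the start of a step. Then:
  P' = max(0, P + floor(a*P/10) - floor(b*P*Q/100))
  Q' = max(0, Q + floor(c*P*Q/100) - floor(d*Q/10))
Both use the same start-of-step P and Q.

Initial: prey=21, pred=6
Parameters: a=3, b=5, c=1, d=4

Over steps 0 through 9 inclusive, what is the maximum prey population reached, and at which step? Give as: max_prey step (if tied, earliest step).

Answer: 71 9

Derivation:
Step 1: prey: 21+6-6=21; pred: 6+1-2=5
Step 2: prey: 21+6-5=22; pred: 5+1-2=4
Step 3: prey: 22+6-4=24; pred: 4+0-1=3
Step 4: prey: 24+7-3=28; pred: 3+0-1=2
Step 5: prey: 28+8-2=34; pred: 2+0-0=2
Step 6: prey: 34+10-3=41; pred: 2+0-0=2
Step 7: prey: 41+12-4=49; pred: 2+0-0=2
Step 8: prey: 49+14-4=59; pred: 2+0-0=2
Step 9: prey: 59+17-5=71; pred: 2+1-0=3
Max prey = 71 at step 9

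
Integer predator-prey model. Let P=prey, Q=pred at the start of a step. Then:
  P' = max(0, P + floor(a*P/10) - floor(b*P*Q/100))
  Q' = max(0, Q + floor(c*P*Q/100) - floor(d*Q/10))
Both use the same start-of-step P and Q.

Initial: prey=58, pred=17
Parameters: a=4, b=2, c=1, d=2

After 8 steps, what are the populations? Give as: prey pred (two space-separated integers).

Step 1: prey: 58+23-19=62; pred: 17+9-3=23
Step 2: prey: 62+24-28=58; pred: 23+14-4=33
Step 3: prey: 58+23-38=43; pred: 33+19-6=46
Step 4: prey: 43+17-39=21; pred: 46+19-9=56
Step 5: prey: 21+8-23=6; pred: 56+11-11=56
Step 6: prey: 6+2-6=2; pred: 56+3-11=48
Step 7: prey: 2+0-1=1; pred: 48+0-9=39
Step 8: prey: 1+0-0=1; pred: 39+0-7=32

Answer: 1 32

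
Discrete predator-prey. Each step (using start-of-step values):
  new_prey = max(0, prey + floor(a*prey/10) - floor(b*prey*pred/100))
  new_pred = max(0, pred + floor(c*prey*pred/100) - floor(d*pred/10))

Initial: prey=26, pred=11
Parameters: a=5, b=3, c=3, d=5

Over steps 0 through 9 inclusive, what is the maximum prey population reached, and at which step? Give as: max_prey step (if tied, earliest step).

Answer: 33 2

Derivation:
Step 1: prey: 26+13-8=31; pred: 11+8-5=14
Step 2: prey: 31+15-13=33; pred: 14+13-7=20
Step 3: prey: 33+16-19=30; pred: 20+19-10=29
Step 4: prey: 30+15-26=19; pred: 29+26-14=41
Step 5: prey: 19+9-23=5; pred: 41+23-20=44
Step 6: prey: 5+2-6=1; pred: 44+6-22=28
Step 7: prey: 1+0-0=1; pred: 28+0-14=14
Step 8: prey: 1+0-0=1; pred: 14+0-7=7
Step 9: prey: 1+0-0=1; pred: 7+0-3=4
Max prey = 33 at step 2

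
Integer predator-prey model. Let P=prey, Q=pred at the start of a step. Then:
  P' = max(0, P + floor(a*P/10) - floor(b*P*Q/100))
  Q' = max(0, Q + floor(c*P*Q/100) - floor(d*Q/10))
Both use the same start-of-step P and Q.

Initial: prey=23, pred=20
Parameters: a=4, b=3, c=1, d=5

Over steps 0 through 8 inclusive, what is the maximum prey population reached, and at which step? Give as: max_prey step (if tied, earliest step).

Step 1: prey: 23+9-13=19; pred: 20+4-10=14
Step 2: prey: 19+7-7=19; pred: 14+2-7=9
Step 3: prey: 19+7-5=21; pred: 9+1-4=6
Step 4: prey: 21+8-3=26; pred: 6+1-3=4
Step 5: prey: 26+10-3=33; pred: 4+1-2=3
Step 6: prey: 33+13-2=44; pred: 3+0-1=2
Step 7: prey: 44+17-2=59; pred: 2+0-1=1
Step 8: prey: 59+23-1=81; pred: 1+0-0=1
Max prey = 81 at step 8

Answer: 81 8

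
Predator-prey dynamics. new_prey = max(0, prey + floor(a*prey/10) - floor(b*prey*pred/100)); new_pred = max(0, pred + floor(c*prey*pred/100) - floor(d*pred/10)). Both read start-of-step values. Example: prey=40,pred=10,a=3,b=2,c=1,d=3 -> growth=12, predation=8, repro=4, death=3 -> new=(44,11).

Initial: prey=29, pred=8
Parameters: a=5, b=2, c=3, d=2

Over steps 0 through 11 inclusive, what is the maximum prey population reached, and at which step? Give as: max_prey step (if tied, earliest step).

Answer: 48 2

Derivation:
Step 1: prey: 29+14-4=39; pred: 8+6-1=13
Step 2: prey: 39+19-10=48; pred: 13+15-2=26
Step 3: prey: 48+24-24=48; pred: 26+37-5=58
Step 4: prey: 48+24-55=17; pred: 58+83-11=130
Step 5: prey: 17+8-44=0; pred: 130+66-26=170
Step 6: prey: 0+0-0=0; pred: 170+0-34=136
Step 7: prey: 0+0-0=0; pred: 136+0-27=109
Step 8: prey: 0+0-0=0; pred: 109+0-21=88
Step 9: prey: 0+0-0=0; pred: 88+0-17=71
Step 10: prey: 0+0-0=0; pred: 71+0-14=57
Step 11: prey: 0+0-0=0; pred: 57+0-11=46
Max prey = 48 at step 2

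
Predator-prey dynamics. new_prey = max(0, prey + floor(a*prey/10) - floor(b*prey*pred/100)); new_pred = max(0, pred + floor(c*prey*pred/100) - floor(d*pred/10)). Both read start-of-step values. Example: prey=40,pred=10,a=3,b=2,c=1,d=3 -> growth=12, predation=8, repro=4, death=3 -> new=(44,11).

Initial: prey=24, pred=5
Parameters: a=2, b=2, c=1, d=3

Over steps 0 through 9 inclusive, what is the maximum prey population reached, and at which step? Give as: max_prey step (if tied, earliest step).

Answer: 54 9

Derivation:
Step 1: prey: 24+4-2=26; pred: 5+1-1=5
Step 2: prey: 26+5-2=29; pred: 5+1-1=5
Step 3: prey: 29+5-2=32; pred: 5+1-1=5
Step 4: prey: 32+6-3=35; pred: 5+1-1=5
Step 5: prey: 35+7-3=39; pred: 5+1-1=5
Step 6: prey: 39+7-3=43; pred: 5+1-1=5
Step 7: prey: 43+8-4=47; pred: 5+2-1=6
Step 8: prey: 47+9-5=51; pred: 6+2-1=7
Step 9: prey: 51+10-7=54; pred: 7+3-2=8
Max prey = 54 at step 9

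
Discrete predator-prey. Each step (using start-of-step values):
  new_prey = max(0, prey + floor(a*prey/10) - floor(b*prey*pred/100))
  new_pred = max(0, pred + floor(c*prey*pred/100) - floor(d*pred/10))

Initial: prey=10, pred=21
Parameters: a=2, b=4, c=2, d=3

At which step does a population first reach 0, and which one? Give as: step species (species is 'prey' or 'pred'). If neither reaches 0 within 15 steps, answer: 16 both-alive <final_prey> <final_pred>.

Step 1: prey: 10+2-8=4; pred: 21+4-6=19
Step 2: prey: 4+0-3=1; pred: 19+1-5=15
Step 3: prey: 1+0-0=1; pred: 15+0-4=11
Step 4: prey: 1+0-0=1; pred: 11+0-3=8
Step 5: prey: 1+0-0=1; pred: 8+0-2=6
Step 6: prey: 1+0-0=1; pred: 6+0-1=5
Step 7: prey: 1+0-0=1; pred: 5+0-1=4
Step 8: prey: 1+0-0=1; pred: 4+0-1=3
Step 9: prey: 1+0-0=1; pred: 3+0-0=3
Steps 10-15: state stable at prey=1, pred=3 (no change)
No extinction within 15 steps

Answer: 16 both-alive 1 3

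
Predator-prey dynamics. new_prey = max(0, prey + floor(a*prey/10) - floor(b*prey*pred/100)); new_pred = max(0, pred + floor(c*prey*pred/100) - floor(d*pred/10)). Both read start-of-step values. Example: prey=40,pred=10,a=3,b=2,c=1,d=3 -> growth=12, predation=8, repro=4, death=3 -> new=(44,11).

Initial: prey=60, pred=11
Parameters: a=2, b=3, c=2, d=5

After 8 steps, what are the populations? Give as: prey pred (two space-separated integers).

Answer: 1 2

Derivation:
Step 1: prey: 60+12-19=53; pred: 11+13-5=19
Step 2: prey: 53+10-30=33; pred: 19+20-9=30
Step 3: prey: 33+6-29=10; pred: 30+19-15=34
Step 4: prey: 10+2-10=2; pred: 34+6-17=23
Step 5: prey: 2+0-1=1; pred: 23+0-11=12
Step 6: prey: 1+0-0=1; pred: 12+0-6=6
Step 7: prey: 1+0-0=1; pred: 6+0-3=3
Step 8: prey: 1+0-0=1; pred: 3+0-1=2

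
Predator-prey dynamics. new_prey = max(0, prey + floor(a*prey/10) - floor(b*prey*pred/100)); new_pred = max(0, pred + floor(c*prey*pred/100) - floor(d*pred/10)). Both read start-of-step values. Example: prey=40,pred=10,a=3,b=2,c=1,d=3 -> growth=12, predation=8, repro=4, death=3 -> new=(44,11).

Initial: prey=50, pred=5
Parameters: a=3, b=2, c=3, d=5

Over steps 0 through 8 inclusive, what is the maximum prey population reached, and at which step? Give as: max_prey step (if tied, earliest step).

Step 1: prey: 50+15-5=60; pred: 5+7-2=10
Step 2: prey: 60+18-12=66; pred: 10+18-5=23
Step 3: prey: 66+19-30=55; pred: 23+45-11=57
Step 4: prey: 55+16-62=9; pred: 57+94-28=123
Step 5: prey: 9+2-22=0; pred: 123+33-61=95
Step 6: prey: 0+0-0=0; pred: 95+0-47=48
Step 7: prey: 0+0-0=0; pred: 48+0-24=24
Step 8: prey: 0+0-0=0; pred: 24+0-12=12
Max prey = 66 at step 2

Answer: 66 2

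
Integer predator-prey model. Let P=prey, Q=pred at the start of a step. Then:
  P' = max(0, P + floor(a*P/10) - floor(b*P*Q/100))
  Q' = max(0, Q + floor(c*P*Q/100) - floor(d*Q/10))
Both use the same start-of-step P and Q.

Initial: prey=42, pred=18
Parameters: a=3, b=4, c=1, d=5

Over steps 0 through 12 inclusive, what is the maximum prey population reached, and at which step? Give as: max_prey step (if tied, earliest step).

Step 1: prey: 42+12-30=24; pred: 18+7-9=16
Step 2: prey: 24+7-15=16; pred: 16+3-8=11
Step 3: prey: 16+4-7=13; pred: 11+1-5=7
Step 4: prey: 13+3-3=13; pred: 7+0-3=4
Step 5: prey: 13+3-2=14; pred: 4+0-2=2
Step 6: prey: 14+4-1=17; pred: 2+0-1=1
Step 7: prey: 17+5-0=22; pred: 1+0-0=1
Step 8: prey: 22+6-0=28; pred: 1+0-0=1
Step 9: prey: 28+8-1=35; pred: 1+0-0=1
Step 10: prey: 35+10-1=44; pred: 1+0-0=1
Step 11: prey: 44+13-1=56; pred: 1+0-0=1
Step 12: prey: 56+16-2=70; pred: 1+0-0=1
Max prey = 70 at step 12

Answer: 70 12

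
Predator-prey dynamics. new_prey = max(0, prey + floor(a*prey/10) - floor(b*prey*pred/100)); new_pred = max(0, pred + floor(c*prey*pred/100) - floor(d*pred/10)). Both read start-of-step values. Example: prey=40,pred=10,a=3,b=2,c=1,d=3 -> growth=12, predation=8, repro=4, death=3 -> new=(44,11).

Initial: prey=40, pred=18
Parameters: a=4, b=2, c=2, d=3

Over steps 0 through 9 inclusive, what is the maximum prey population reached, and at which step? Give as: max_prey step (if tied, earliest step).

Step 1: prey: 40+16-14=42; pred: 18+14-5=27
Step 2: prey: 42+16-22=36; pred: 27+22-8=41
Step 3: prey: 36+14-29=21; pred: 41+29-12=58
Step 4: prey: 21+8-24=5; pred: 58+24-17=65
Step 5: prey: 5+2-6=1; pred: 65+6-19=52
Step 6: prey: 1+0-1=0; pred: 52+1-15=38
Step 7: prey: 0+0-0=0; pred: 38+0-11=27
Step 8: prey: 0+0-0=0; pred: 27+0-8=19
Step 9: prey: 0+0-0=0; pred: 19+0-5=14
Max prey = 42 at step 1

Answer: 42 1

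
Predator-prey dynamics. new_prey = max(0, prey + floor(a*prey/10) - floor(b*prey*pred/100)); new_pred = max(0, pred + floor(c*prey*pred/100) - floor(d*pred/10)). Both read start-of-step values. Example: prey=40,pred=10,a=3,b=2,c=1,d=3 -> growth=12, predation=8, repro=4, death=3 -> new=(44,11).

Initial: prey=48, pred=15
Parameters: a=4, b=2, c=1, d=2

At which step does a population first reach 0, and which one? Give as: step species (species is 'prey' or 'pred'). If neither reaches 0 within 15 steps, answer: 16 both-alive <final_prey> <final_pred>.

Answer: 16 both-alive 1 9

Derivation:
Step 1: prey: 48+19-14=53; pred: 15+7-3=19
Step 2: prey: 53+21-20=54; pred: 19+10-3=26
Step 3: prey: 54+21-28=47; pred: 26+14-5=35
Step 4: prey: 47+18-32=33; pred: 35+16-7=44
Step 5: prey: 33+13-29=17; pred: 44+14-8=50
Step 6: prey: 17+6-17=6; pred: 50+8-10=48
Step 7: prey: 6+2-5=3; pred: 48+2-9=41
Step 8: prey: 3+1-2=2; pred: 41+1-8=34
Step 9: prey: 2+0-1=1; pred: 34+0-6=28
Step 10: prey: 1+0-0=1; pred: 28+0-5=23
Step 11: prey: 1+0-0=1; pred: 23+0-4=19
Step 12: prey: 1+0-0=1; pred: 19+0-3=16
Step 13: prey: 1+0-0=1; pred: 16+0-3=13
Step 14: prey: 1+0-0=1; pred: 13+0-2=11
Step 15: prey: 1+0-0=1; pred: 11+0-2=9
No extinction within 15 steps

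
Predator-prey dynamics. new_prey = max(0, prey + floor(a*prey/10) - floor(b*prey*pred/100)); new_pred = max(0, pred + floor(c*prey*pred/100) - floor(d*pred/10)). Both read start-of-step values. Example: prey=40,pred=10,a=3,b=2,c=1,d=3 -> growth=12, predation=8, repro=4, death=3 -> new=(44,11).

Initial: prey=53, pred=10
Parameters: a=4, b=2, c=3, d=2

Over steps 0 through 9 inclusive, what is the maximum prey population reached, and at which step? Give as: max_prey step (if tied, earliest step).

Step 1: prey: 53+21-10=64; pred: 10+15-2=23
Step 2: prey: 64+25-29=60; pred: 23+44-4=63
Step 3: prey: 60+24-75=9; pred: 63+113-12=164
Step 4: prey: 9+3-29=0; pred: 164+44-32=176
Step 5: prey: 0+0-0=0; pred: 176+0-35=141
Step 6: prey: 0+0-0=0; pred: 141+0-28=113
Step 7: prey: 0+0-0=0; pred: 113+0-22=91
Step 8: prey: 0+0-0=0; pred: 91+0-18=73
Step 9: prey: 0+0-0=0; pred: 73+0-14=59
Max prey = 64 at step 1

Answer: 64 1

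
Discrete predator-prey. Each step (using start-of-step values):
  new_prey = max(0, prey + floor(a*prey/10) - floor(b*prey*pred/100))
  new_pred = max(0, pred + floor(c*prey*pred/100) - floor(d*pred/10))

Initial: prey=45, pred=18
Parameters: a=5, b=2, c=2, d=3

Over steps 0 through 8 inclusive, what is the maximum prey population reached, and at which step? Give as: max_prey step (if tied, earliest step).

Step 1: prey: 45+22-16=51; pred: 18+16-5=29
Step 2: prey: 51+25-29=47; pred: 29+29-8=50
Step 3: prey: 47+23-47=23; pred: 50+47-15=82
Step 4: prey: 23+11-37=0; pred: 82+37-24=95
Step 5: prey: 0+0-0=0; pred: 95+0-28=67
Step 6: prey: 0+0-0=0; pred: 67+0-20=47
Step 7: prey: 0+0-0=0; pred: 47+0-14=33
Step 8: prey: 0+0-0=0; pred: 33+0-9=24
Max prey = 51 at step 1

Answer: 51 1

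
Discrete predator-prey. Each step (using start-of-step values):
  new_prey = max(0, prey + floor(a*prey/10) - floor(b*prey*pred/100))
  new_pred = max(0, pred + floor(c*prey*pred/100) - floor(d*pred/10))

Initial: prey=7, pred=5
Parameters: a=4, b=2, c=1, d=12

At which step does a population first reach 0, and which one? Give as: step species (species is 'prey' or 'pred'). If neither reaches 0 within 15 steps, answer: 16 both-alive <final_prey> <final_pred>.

Answer: 1 pred

Derivation:
Step 1: prey: 7+2-0=9; pred: 5+0-6=0
First extinction: pred at step 1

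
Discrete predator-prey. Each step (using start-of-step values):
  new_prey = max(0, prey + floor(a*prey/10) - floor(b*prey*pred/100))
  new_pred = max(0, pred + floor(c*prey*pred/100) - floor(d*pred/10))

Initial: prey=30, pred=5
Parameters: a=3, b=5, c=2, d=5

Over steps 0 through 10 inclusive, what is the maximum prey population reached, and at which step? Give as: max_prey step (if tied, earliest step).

Step 1: prey: 30+9-7=32; pred: 5+3-2=6
Step 2: prey: 32+9-9=32; pred: 6+3-3=6
Step 3: prey: 32+9-9=32; pred: 6+3-3=6
Step 4: prey: 32+9-9=32; pred: 6+3-3=6
Step 5: prey: 32+9-9=32; pred: 6+3-3=6
Step 6: prey: 32+9-9=32; pred: 6+3-3=6
Step 7: prey: 32+9-9=32; pred: 6+3-3=6
Step 8: prey: 32+9-9=32; pred: 6+3-3=6
Step 9: prey: 32+9-9=32; pred: 6+3-3=6
Step 10: prey: 32+9-9=32; pred: 6+3-3=6
Max prey = 32 at step 1

Answer: 32 1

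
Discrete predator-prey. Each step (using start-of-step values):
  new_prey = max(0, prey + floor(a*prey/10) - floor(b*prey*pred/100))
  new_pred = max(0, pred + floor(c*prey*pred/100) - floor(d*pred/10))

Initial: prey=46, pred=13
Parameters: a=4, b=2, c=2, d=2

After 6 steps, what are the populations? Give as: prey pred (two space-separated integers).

Step 1: prey: 46+18-11=53; pred: 13+11-2=22
Step 2: prey: 53+21-23=51; pred: 22+23-4=41
Step 3: prey: 51+20-41=30; pred: 41+41-8=74
Step 4: prey: 30+12-44=0; pred: 74+44-14=104
Step 5: prey: 0+0-0=0; pred: 104+0-20=84
Step 6: prey: 0+0-0=0; pred: 84+0-16=68

Answer: 0 68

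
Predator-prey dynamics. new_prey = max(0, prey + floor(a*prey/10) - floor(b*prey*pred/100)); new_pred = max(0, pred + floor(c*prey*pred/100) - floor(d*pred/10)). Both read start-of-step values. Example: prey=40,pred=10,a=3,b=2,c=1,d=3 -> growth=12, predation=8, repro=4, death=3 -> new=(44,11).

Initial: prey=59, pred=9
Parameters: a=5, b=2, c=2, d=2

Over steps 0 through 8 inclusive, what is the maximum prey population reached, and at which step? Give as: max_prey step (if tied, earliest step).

Step 1: prey: 59+29-10=78; pred: 9+10-1=18
Step 2: prey: 78+39-28=89; pred: 18+28-3=43
Step 3: prey: 89+44-76=57; pred: 43+76-8=111
Step 4: prey: 57+28-126=0; pred: 111+126-22=215
Step 5: prey: 0+0-0=0; pred: 215+0-43=172
Step 6: prey: 0+0-0=0; pred: 172+0-34=138
Step 7: prey: 0+0-0=0; pred: 138+0-27=111
Step 8: prey: 0+0-0=0; pred: 111+0-22=89
Max prey = 89 at step 2

Answer: 89 2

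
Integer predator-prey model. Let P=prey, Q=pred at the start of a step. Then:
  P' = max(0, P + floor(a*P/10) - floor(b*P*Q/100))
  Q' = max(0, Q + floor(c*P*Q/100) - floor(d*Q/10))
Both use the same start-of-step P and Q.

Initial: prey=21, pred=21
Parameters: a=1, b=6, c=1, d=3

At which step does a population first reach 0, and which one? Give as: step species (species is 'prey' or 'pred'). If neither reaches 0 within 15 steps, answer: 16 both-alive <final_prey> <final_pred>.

Answer: 1 prey

Derivation:
Step 1: prey: 21+2-26=0; pred: 21+4-6=19
First extinction: prey at step 1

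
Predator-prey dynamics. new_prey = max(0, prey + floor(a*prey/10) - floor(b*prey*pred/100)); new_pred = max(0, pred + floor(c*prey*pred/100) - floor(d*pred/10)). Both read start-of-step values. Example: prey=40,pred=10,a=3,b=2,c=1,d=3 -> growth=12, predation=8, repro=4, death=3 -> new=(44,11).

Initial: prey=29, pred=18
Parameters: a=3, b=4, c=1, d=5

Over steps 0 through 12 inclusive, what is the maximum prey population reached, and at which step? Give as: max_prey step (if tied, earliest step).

Step 1: prey: 29+8-20=17; pred: 18+5-9=14
Step 2: prey: 17+5-9=13; pred: 14+2-7=9
Step 3: prey: 13+3-4=12; pred: 9+1-4=6
Step 4: prey: 12+3-2=13; pred: 6+0-3=3
Step 5: prey: 13+3-1=15; pred: 3+0-1=2
Step 6: prey: 15+4-1=18; pred: 2+0-1=1
Step 7: prey: 18+5-0=23; pred: 1+0-0=1
Step 8: prey: 23+6-0=29; pred: 1+0-0=1
Step 9: prey: 29+8-1=36; pred: 1+0-0=1
Step 10: prey: 36+10-1=45; pred: 1+0-0=1
Step 11: prey: 45+13-1=57; pred: 1+0-0=1
Step 12: prey: 57+17-2=72; pred: 1+0-0=1
Max prey = 72 at step 12

Answer: 72 12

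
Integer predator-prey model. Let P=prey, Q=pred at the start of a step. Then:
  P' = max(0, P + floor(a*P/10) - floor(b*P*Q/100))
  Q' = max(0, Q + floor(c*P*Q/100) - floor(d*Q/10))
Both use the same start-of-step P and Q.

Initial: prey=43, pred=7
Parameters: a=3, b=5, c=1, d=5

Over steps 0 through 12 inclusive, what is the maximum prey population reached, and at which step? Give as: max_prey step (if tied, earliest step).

Step 1: prey: 43+12-15=40; pred: 7+3-3=7
Step 2: prey: 40+12-14=38; pred: 7+2-3=6
Step 3: prey: 38+11-11=38; pred: 6+2-3=5
Step 4: prey: 38+11-9=40; pred: 5+1-2=4
Step 5: prey: 40+12-8=44; pred: 4+1-2=3
Step 6: prey: 44+13-6=51; pred: 3+1-1=3
Step 7: prey: 51+15-7=59; pred: 3+1-1=3
Step 8: prey: 59+17-8=68; pred: 3+1-1=3
Step 9: prey: 68+20-10=78; pred: 3+2-1=4
Step 10: prey: 78+23-15=86; pred: 4+3-2=5
Step 11: prey: 86+25-21=90; pred: 5+4-2=7
Step 12: prey: 90+27-31=86; pred: 7+6-3=10
Max prey = 90 at step 11

Answer: 90 11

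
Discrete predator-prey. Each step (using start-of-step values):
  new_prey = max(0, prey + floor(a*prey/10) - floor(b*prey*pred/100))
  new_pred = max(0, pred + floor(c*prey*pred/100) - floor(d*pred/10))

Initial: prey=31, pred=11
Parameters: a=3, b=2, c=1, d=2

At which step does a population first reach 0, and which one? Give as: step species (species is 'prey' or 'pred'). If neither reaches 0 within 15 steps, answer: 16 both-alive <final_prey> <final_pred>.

Step 1: prey: 31+9-6=34; pred: 11+3-2=12
Step 2: prey: 34+10-8=36; pred: 12+4-2=14
Step 3: prey: 36+10-10=36; pred: 14+5-2=17
Step 4: prey: 36+10-12=34; pred: 17+6-3=20
Step 5: prey: 34+10-13=31; pred: 20+6-4=22
Step 6: prey: 31+9-13=27; pred: 22+6-4=24
Step 7: prey: 27+8-12=23; pred: 24+6-4=26
Step 8: prey: 23+6-11=18; pred: 26+5-5=26
Step 9: prey: 18+5-9=14; pred: 26+4-5=25
Step 10: prey: 14+4-7=11; pred: 25+3-5=23
Step 11: prey: 11+3-5=9; pred: 23+2-4=21
Step 12: prey: 9+2-3=8; pred: 21+1-4=18
Step 13: prey: 8+2-2=8; pred: 18+1-3=16
Step 14: prey: 8+2-2=8; pred: 16+1-3=14
Step 15: prey: 8+2-2=8; pred: 14+1-2=13
No extinction within 15 steps

Answer: 16 both-alive 8 13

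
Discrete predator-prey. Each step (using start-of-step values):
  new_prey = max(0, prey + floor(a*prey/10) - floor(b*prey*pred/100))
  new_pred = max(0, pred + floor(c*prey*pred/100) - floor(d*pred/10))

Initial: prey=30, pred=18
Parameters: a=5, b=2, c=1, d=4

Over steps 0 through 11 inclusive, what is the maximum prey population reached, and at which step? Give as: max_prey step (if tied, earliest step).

Answer: 79 6

Derivation:
Step 1: prey: 30+15-10=35; pred: 18+5-7=16
Step 2: prey: 35+17-11=41; pred: 16+5-6=15
Step 3: prey: 41+20-12=49; pred: 15+6-6=15
Step 4: prey: 49+24-14=59; pred: 15+7-6=16
Step 5: prey: 59+29-18=70; pred: 16+9-6=19
Step 6: prey: 70+35-26=79; pred: 19+13-7=25
Step 7: prey: 79+39-39=79; pred: 25+19-10=34
Step 8: prey: 79+39-53=65; pred: 34+26-13=47
Step 9: prey: 65+32-61=36; pred: 47+30-18=59
Step 10: prey: 36+18-42=12; pred: 59+21-23=57
Step 11: prey: 12+6-13=5; pred: 57+6-22=41
Max prey = 79 at step 6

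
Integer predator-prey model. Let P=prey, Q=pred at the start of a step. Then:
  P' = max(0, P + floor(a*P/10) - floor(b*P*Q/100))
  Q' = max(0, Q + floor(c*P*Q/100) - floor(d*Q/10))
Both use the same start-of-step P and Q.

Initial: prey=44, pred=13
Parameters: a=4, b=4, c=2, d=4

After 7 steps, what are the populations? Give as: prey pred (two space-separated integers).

Answer: 1 6

Derivation:
Step 1: prey: 44+17-22=39; pred: 13+11-5=19
Step 2: prey: 39+15-29=25; pred: 19+14-7=26
Step 3: prey: 25+10-26=9; pred: 26+13-10=29
Step 4: prey: 9+3-10=2; pred: 29+5-11=23
Step 5: prey: 2+0-1=1; pred: 23+0-9=14
Step 6: prey: 1+0-0=1; pred: 14+0-5=9
Step 7: prey: 1+0-0=1; pred: 9+0-3=6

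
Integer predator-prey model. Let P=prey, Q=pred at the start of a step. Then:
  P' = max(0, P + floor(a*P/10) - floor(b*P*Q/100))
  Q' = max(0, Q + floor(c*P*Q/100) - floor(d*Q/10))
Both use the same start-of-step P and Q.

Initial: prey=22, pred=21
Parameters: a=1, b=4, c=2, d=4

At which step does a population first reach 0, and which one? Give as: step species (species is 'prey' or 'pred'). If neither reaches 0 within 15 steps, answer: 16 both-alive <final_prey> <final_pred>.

Answer: 16 both-alive 1 2

Derivation:
Step 1: prey: 22+2-18=6; pred: 21+9-8=22
Step 2: prey: 6+0-5=1; pred: 22+2-8=16
Step 3: prey: 1+0-0=1; pred: 16+0-6=10
Step 4: prey: 1+0-0=1; pred: 10+0-4=6
Step 5: prey: 1+0-0=1; pred: 6+0-2=4
Step 6: prey: 1+0-0=1; pred: 4+0-1=3
Step 7: prey: 1+0-0=1; pred: 3+0-1=2
Step 8: prey: 1+0-0=1; pred: 2+0-0=2
Steps 9-15: state stable at prey=1, pred=2 (no change)
No extinction within 15 steps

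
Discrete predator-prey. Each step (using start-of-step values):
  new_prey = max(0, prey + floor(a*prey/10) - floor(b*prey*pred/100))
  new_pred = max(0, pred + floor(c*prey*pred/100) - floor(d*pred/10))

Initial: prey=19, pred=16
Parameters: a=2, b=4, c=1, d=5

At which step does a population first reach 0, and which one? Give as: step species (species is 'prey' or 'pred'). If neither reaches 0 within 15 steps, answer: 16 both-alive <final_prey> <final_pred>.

Step 1: prey: 19+3-12=10; pred: 16+3-8=11
Step 2: prey: 10+2-4=8; pred: 11+1-5=7
Step 3: prey: 8+1-2=7; pred: 7+0-3=4
Step 4: prey: 7+1-1=7; pred: 4+0-2=2
Step 5: prey: 7+1-0=8; pred: 2+0-1=1
Step 6: prey: 8+1-0=9; pred: 1+0-0=1
Step 7: prey: 9+1-0=10; pred: 1+0-0=1
Step 8: prey: 10+2-0=12; pred: 1+0-0=1
Step 9: prey: 12+2-0=14; pred: 1+0-0=1
Step 10: prey: 14+2-0=16; pred: 1+0-0=1
Step 11: prey: 16+3-0=19; pred: 1+0-0=1
Step 12: prey: 19+3-0=22; pred: 1+0-0=1
Step 13: prey: 22+4-0=26; pred: 1+0-0=1
Step 14: prey: 26+5-1=30; pred: 1+0-0=1
Step 15: prey: 30+6-1=35; pred: 1+0-0=1
No extinction within 15 steps

Answer: 16 both-alive 35 1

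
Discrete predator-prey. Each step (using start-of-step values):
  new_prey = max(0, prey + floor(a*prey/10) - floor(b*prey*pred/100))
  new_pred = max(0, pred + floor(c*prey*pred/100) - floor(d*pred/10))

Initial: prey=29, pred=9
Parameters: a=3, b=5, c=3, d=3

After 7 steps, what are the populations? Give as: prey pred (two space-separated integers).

Step 1: prey: 29+8-13=24; pred: 9+7-2=14
Step 2: prey: 24+7-16=15; pred: 14+10-4=20
Step 3: prey: 15+4-15=4; pred: 20+9-6=23
Step 4: prey: 4+1-4=1; pred: 23+2-6=19
Step 5: prey: 1+0-0=1; pred: 19+0-5=14
Step 6: prey: 1+0-0=1; pred: 14+0-4=10
Step 7: prey: 1+0-0=1; pred: 10+0-3=7

Answer: 1 7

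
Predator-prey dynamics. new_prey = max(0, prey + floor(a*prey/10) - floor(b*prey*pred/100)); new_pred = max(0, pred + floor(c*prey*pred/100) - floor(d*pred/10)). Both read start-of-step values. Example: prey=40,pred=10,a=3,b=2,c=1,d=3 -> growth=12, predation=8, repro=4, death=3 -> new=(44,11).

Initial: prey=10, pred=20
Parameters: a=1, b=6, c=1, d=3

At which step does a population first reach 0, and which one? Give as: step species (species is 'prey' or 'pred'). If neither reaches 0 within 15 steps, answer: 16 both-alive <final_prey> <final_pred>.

Answer: 1 prey

Derivation:
Step 1: prey: 10+1-12=0; pred: 20+2-6=16
First extinction: prey at step 1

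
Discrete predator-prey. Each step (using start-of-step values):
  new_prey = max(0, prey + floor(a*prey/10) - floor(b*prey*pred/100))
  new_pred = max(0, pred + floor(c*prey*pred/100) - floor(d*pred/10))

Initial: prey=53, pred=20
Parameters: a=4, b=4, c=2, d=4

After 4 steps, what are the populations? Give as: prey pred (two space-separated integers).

Step 1: prey: 53+21-42=32; pred: 20+21-8=33
Step 2: prey: 32+12-42=2; pred: 33+21-13=41
Step 3: prey: 2+0-3=0; pred: 41+1-16=26
Step 4: prey: 0+0-0=0; pred: 26+0-10=16

Answer: 0 16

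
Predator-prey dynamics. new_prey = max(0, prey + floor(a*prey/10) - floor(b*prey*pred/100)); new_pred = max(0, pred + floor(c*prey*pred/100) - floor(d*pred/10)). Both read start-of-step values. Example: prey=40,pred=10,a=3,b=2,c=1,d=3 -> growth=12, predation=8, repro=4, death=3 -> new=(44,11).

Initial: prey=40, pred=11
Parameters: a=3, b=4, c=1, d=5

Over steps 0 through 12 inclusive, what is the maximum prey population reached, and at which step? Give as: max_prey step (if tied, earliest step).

Step 1: prey: 40+12-17=35; pred: 11+4-5=10
Step 2: prey: 35+10-14=31; pred: 10+3-5=8
Step 3: prey: 31+9-9=31; pred: 8+2-4=6
Step 4: prey: 31+9-7=33; pred: 6+1-3=4
Step 5: prey: 33+9-5=37; pred: 4+1-2=3
Step 6: prey: 37+11-4=44; pred: 3+1-1=3
Step 7: prey: 44+13-5=52; pred: 3+1-1=3
Step 8: prey: 52+15-6=61; pred: 3+1-1=3
Step 9: prey: 61+18-7=72; pred: 3+1-1=3
Step 10: prey: 72+21-8=85; pred: 3+2-1=4
Step 11: prey: 85+25-13=97; pred: 4+3-2=5
Step 12: prey: 97+29-19=107; pred: 5+4-2=7
Max prey = 107 at step 12

Answer: 107 12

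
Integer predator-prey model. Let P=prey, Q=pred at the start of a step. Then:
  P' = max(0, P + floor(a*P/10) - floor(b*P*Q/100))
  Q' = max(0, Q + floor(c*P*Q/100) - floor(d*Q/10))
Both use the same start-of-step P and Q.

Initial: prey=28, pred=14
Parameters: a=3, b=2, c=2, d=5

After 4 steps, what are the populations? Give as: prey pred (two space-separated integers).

Step 1: prey: 28+8-7=29; pred: 14+7-7=14
Step 2: prey: 29+8-8=29; pred: 14+8-7=15
Step 3: prey: 29+8-8=29; pred: 15+8-7=16
Step 4: prey: 29+8-9=28; pred: 16+9-8=17

Answer: 28 17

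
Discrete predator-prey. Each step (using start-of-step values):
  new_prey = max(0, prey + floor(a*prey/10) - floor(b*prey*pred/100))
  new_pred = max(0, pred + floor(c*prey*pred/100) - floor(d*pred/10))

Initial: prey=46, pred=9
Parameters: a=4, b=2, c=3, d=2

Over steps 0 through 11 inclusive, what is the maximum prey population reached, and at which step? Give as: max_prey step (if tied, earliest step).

Step 1: prey: 46+18-8=56; pred: 9+12-1=20
Step 2: prey: 56+22-22=56; pred: 20+33-4=49
Step 3: prey: 56+22-54=24; pred: 49+82-9=122
Step 4: prey: 24+9-58=0; pred: 122+87-24=185
Step 5: prey: 0+0-0=0; pred: 185+0-37=148
Step 6: prey: 0+0-0=0; pred: 148+0-29=119
Step 7: prey: 0+0-0=0; pred: 119+0-23=96
Step 8: prey: 0+0-0=0; pred: 96+0-19=77
Step 9: prey: 0+0-0=0; pred: 77+0-15=62
Step 10: prey: 0+0-0=0; pred: 62+0-12=50
Step 11: prey: 0+0-0=0; pred: 50+0-10=40
Max prey = 56 at step 1

Answer: 56 1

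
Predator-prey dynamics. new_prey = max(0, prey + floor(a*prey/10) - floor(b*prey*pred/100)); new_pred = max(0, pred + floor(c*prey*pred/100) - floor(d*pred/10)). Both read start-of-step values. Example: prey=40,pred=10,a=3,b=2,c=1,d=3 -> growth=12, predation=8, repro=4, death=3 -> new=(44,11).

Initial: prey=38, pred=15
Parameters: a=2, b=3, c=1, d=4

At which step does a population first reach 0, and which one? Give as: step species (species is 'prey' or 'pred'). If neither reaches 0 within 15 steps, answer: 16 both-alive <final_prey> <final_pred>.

Answer: 16 both-alive 53 2

Derivation:
Step 1: prey: 38+7-17=28; pred: 15+5-6=14
Step 2: prey: 28+5-11=22; pred: 14+3-5=12
Step 3: prey: 22+4-7=19; pred: 12+2-4=10
Step 4: prey: 19+3-5=17; pred: 10+1-4=7
Step 5: prey: 17+3-3=17; pred: 7+1-2=6
Step 6: prey: 17+3-3=17; pred: 6+1-2=5
Step 7: prey: 17+3-2=18; pred: 5+0-2=3
Step 8: prey: 18+3-1=20; pred: 3+0-1=2
Step 9: prey: 20+4-1=23; pred: 2+0-0=2
Step 10: prey: 23+4-1=26; pred: 2+0-0=2
Step 11: prey: 26+5-1=30; pred: 2+0-0=2
Step 12: prey: 30+6-1=35; pred: 2+0-0=2
Step 13: prey: 35+7-2=40; pred: 2+0-0=2
Step 14: prey: 40+8-2=46; pred: 2+0-0=2
Step 15: prey: 46+9-2=53; pred: 2+0-0=2
No extinction within 15 steps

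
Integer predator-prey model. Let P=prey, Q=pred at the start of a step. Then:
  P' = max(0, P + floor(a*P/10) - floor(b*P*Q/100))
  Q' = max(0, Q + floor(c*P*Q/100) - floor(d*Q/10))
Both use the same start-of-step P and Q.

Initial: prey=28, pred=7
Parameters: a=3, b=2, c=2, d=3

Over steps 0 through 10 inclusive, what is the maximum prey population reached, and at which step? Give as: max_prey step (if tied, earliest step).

Step 1: prey: 28+8-3=33; pred: 7+3-2=8
Step 2: prey: 33+9-5=37; pred: 8+5-2=11
Step 3: prey: 37+11-8=40; pred: 11+8-3=16
Step 4: prey: 40+12-12=40; pred: 16+12-4=24
Step 5: prey: 40+12-19=33; pred: 24+19-7=36
Step 6: prey: 33+9-23=19; pred: 36+23-10=49
Step 7: prey: 19+5-18=6; pred: 49+18-14=53
Step 8: prey: 6+1-6=1; pred: 53+6-15=44
Step 9: prey: 1+0-0=1; pred: 44+0-13=31
Step 10: prey: 1+0-0=1; pred: 31+0-9=22
Max prey = 40 at step 3

Answer: 40 3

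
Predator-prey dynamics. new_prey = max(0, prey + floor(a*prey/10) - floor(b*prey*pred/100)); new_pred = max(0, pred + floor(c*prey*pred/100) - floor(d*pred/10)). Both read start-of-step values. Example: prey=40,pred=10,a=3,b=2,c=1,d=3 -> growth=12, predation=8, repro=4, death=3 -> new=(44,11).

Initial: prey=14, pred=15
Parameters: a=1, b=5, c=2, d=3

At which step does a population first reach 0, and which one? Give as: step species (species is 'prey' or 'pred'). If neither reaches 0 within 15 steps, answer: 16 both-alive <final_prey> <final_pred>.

Answer: 16 both-alive 1 3

Derivation:
Step 1: prey: 14+1-10=5; pred: 15+4-4=15
Step 2: prey: 5+0-3=2; pred: 15+1-4=12
Step 3: prey: 2+0-1=1; pred: 12+0-3=9
Step 4: prey: 1+0-0=1; pred: 9+0-2=7
Step 5: prey: 1+0-0=1; pred: 7+0-2=5
Step 6: prey: 1+0-0=1; pred: 5+0-1=4
Step 7: prey: 1+0-0=1; pred: 4+0-1=3
Step 8: prey: 1+0-0=1; pred: 3+0-0=3
Steps 9-15: state stable at prey=1, pred=3 (no change)
No extinction within 15 steps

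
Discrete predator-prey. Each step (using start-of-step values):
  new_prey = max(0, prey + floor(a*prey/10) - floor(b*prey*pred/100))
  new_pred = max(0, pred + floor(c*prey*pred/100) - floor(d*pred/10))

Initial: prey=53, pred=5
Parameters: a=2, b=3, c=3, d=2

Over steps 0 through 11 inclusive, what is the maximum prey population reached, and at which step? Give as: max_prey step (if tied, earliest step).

Step 1: prey: 53+10-7=56; pred: 5+7-1=11
Step 2: prey: 56+11-18=49; pred: 11+18-2=27
Step 3: prey: 49+9-39=19; pred: 27+39-5=61
Step 4: prey: 19+3-34=0; pred: 61+34-12=83
Step 5: prey: 0+0-0=0; pred: 83+0-16=67
Step 6: prey: 0+0-0=0; pred: 67+0-13=54
Step 7: prey: 0+0-0=0; pred: 54+0-10=44
Step 8: prey: 0+0-0=0; pred: 44+0-8=36
Step 9: prey: 0+0-0=0; pred: 36+0-7=29
Step 10: prey: 0+0-0=0; pred: 29+0-5=24
Step 11: prey: 0+0-0=0; pred: 24+0-4=20
Max prey = 56 at step 1

Answer: 56 1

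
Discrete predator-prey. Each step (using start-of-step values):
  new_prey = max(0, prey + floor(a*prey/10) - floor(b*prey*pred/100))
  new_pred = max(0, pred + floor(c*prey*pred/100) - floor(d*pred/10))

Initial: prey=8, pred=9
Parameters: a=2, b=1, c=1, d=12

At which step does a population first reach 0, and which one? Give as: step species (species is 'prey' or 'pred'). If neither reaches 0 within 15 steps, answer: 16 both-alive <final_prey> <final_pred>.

Step 1: prey: 8+1-0=9; pred: 9+0-10=0
First extinction: pred at step 1

Answer: 1 pred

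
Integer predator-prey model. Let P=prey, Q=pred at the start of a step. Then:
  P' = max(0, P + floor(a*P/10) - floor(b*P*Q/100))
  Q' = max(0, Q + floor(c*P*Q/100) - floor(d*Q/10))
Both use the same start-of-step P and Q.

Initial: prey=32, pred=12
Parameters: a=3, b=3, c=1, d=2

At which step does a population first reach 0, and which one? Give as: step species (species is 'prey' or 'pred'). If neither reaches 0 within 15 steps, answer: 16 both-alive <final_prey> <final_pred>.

Answer: 16 both-alive 13 6

Derivation:
Step 1: prey: 32+9-11=30; pred: 12+3-2=13
Step 2: prey: 30+9-11=28; pred: 13+3-2=14
Step 3: prey: 28+8-11=25; pred: 14+3-2=15
Step 4: prey: 25+7-11=21; pred: 15+3-3=15
Step 5: prey: 21+6-9=18; pred: 15+3-3=15
Step 6: prey: 18+5-8=15; pred: 15+2-3=14
Step 7: prey: 15+4-6=13; pred: 14+2-2=14
Step 8: prey: 13+3-5=11; pred: 14+1-2=13
Step 9: prey: 11+3-4=10; pred: 13+1-2=12
Step 10: prey: 10+3-3=10; pred: 12+1-2=11
Step 11: prey: 10+3-3=10; pred: 11+1-2=10
Step 12: prey: 10+3-3=10; pred: 10+1-2=9
Step 13: prey: 10+3-2=11; pred: 9+0-1=8
Step 14: prey: 11+3-2=12; pred: 8+0-1=7
Step 15: prey: 12+3-2=13; pred: 7+0-1=6
No extinction within 15 steps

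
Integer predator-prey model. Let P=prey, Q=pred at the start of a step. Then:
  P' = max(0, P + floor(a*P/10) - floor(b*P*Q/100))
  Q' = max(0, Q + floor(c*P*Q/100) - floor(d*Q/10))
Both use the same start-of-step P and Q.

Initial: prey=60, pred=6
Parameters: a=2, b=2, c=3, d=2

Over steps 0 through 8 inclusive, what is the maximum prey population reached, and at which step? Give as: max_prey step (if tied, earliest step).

Answer: 65 1

Derivation:
Step 1: prey: 60+12-7=65; pred: 6+10-1=15
Step 2: prey: 65+13-19=59; pred: 15+29-3=41
Step 3: prey: 59+11-48=22; pred: 41+72-8=105
Step 4: prey: 22+4-46=0; pred: 105+69-21=153
Step 5: prey: 0+0-0=0; pred: 153+0-30=123
Step 6: prey: 0+0-0=0; pred: 123+0-24=99
Step 7: prey: 0+0-0=0; pred: 99+0-19=80
Step 8: prey: 0+0-0=0; pred: 80+0-16=64
Max prey = 65 at step 1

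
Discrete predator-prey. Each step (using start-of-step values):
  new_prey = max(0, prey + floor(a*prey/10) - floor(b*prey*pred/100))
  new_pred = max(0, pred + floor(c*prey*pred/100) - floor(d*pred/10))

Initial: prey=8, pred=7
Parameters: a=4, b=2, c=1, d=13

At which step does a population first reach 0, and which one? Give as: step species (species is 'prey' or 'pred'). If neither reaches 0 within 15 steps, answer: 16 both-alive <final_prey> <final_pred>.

Step 1: prey: 8+3-1=10; pred: 7+0-9=0
First extinction: pred at step 1

Answer: 1 pred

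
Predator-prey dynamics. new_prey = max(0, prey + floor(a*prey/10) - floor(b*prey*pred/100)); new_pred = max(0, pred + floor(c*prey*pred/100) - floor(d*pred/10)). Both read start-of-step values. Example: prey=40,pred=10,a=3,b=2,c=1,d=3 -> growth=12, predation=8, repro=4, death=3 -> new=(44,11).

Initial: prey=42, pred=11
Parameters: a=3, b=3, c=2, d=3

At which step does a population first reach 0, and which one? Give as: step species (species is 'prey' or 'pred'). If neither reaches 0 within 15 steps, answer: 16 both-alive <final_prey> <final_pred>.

Answer: 16 both-alive 1 3

Derivation:
Step 1: prey: 42+12-13=41; pred: 11+9-3=17
Step 2: prey: 41+12-20=33; pred: 17+13-5=25
Step 3: prey: 33+9-24=18; pred: 25+16-7=34
Step 4: prey: 18+5-18=5; pred: 34+12-10=36
Step 5: prey: 5+1-5=1; pred: 36+3-10=29
Step 6: prey: 1+0-0=1; pred: 29+0-8=21
Step 7: prey: 1+0-0=1; pred: 21+0-6=15
Step 8: prey: 1+0-0=1; pred: 15+0-4=11
Step 9: prey: 1+0-0=1; pred: 11+0-3=8
Step 10: prey: 1+0-0=1; pred: 8+0-2=6
Step 11: prey: 1+0-0=1; pred: 6+0-1=5
Step 12: prey: 1+0-0=1; pred: 5+0-1=4
Step 13: prey: 1+0-0=1; pred: 4+0-1=3
Step 14: prey: 1+0-0=1; pred: 3+0-0=3
Steps 15-15: state stable at prey=1, pred=3 (no change)
No extinction within 15 steps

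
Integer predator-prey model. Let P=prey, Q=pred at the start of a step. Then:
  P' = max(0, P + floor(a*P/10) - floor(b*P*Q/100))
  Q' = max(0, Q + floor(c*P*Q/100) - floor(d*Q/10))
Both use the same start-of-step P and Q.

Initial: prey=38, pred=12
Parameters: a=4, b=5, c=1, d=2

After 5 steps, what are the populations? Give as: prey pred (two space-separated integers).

Step 1: prey: 38+15-22=31; pred: 12+4-2=14
Step 2: prey: 31+12-21=22; pred: 14+4-2=16
Step 3: prey: 22+8-17=13; pred: 16+3-3=16
Step 4: prey: 13+5-10=8; pred: 16+2-3=15
Step 5: prey: 8+3-6=5; pred: 15+1-3=13

Answer: 5 13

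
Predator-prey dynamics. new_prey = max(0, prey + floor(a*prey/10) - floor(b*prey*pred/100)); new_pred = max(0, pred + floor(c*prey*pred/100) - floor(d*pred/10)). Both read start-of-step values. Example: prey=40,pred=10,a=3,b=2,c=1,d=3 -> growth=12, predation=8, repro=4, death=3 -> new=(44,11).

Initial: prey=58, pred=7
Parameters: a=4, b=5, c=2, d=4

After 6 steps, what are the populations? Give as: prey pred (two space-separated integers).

Answer: 0 11

Derivation:
Step 1: prey: 58+23-20=61; pred: 7+8-2=13
Step 2: prey: 61+24-39=46; pred: 13+15-5=23
Step 3: prey: 46+18-52=12; pred: 23+21-9=35
Step 4: prey: 12+4-21=0; pred: 35+8-14=29
Step 5: prey: 0+0-0=0; pred: 29+0-11=18
Step 6: prey: 0+0-0=0; pred: 18+0-7=11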